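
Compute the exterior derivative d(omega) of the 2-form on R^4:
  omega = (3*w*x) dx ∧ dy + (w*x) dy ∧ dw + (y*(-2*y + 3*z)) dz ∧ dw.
d(omega) = (w + 3*x) dx ∧ dy ∧ dw + (-4*y + 3*z) dy ∧ dz ∧ dw

For a 2-form omega = sum_{i<j} g_{ij} dx_i ∧ dx_j, the exterior derivative is
  d(omega) = sum_{i<j} d(g_{ij}) ∧ dx_i ∧ dx_j = sum_{i<j, k} (∂g_{ij}/∂x_k) dx_k ∧ dx_i ∧ dx_j.
Expand each term, using dx_k ∧ dx_i ∧ dx_j = sgn(permutation) dx_{(a)} ∧ dx_{(b)} ∧ dx_{(c)} with (a < b < c) sorted:
  d(3*w*x) includes (∂/∂w)(3*w*x) dw = (3*x) dw, which multiplied by dx ∧ dy gives (3*x) dx ∧ dy ∧ dw
  d(w*x) includes (∂/∂x)(w*x) dx = (w) dx, which multiplied by dy ∧ dw gives (w) dx ∧ dy ∧ dw
  d(y*(-2*y + 3*z)) includes (∂/∂y)(y*(-2*y + 3*z)) dy = (-4*y + 3*z) dy, which multiplied by dz ∧ dw gives (-4*y + 3*z) dy ∧ dz ∧ dw
Collecting like 3-forms: d(omega) = (w + 3*x) dx ∧ dy ∧ dw + (-4*y + 3*z) dy ∧ dz ∧ dw.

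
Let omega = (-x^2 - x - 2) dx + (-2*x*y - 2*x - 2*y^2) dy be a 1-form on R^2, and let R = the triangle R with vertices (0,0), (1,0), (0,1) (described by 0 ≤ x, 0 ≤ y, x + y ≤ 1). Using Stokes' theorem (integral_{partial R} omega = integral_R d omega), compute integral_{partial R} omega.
integral_(partial R) omega = -4/3

Stokes: integral_partial_R omega = integral_R d omega with d omega = (∂Q/∂x - ∂P/∂y) dx ∧ dy.
  ∂Q/∂x = -2*y - 2
  ∂P/∂y = 0
  integrand = ∂Q/∂x - ∂P/∂y = -2*y - 2.
Integrating over R: integral_0^1 integral_0^{1-x} (-2*y - 2) dy dx = -4/3.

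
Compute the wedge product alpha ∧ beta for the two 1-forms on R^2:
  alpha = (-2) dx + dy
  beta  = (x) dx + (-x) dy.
alpha ∧ beta = (x) dx ∧ dy

Distribute the wedge, using dx_i ∧ dx_j = -dx_j ∧ dx_i and dx_i ∧ dx_i = 0. For each pair (i, j) with i < j, the coefficient of dx_i ∧ dx_j in alpha ∧ beta is (alpha_i * beta_j - alpha_j * beta_i). Collecting: alpha ∧ beta = (x) dx ∧ dy.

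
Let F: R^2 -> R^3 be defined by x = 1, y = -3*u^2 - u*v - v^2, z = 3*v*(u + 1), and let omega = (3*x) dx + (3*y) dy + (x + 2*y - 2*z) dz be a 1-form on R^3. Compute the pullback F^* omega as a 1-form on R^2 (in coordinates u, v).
F^* omega = (54*u^3 + 9*u^2*v - 3*u*v^2 - 3*v^3 - 18*v^2 + 3*v) du + (-9*u^3 - 3*u^2*v - 18*u^2 + 3*u*v^2 - 42*u*v + 3*u + 6*v^3 - 6*v^2 - 18*v + 3) dv

Using F^*(f dg) = (f ∘ F) d(g ∘ F), substitute each coordinate x_i by F_i(u, v) in f_i, and replace dx_i by d F_i = (∂F_i/∂u) du + (∂F_i/∂v) dv.
  For the x component: f_1(F) = 3; d F_1 = (0) du + (0) dv
  For the y component: f_2(F) = -9*u^2 - 3*u*v - 3*v^2; d F_2 = (-6*u - v) du + (-u - 2*v) dv
  For the z component: f_3(F) = -6*u^2 - 8*u*v - 2*v^2 - 6*v + 1; d F_3 = (3*v) du + (3*u + 3) dv
Combining and collecting du, dv coefficients:
  coeff of du: 54*u^3 + 9*u^2*v - 3*u*v^2 - 3*v^3 - 18*v^2 + 3*v
  coeff of dv: -9*u^3 - 3*u^2*v - 18*u^2 + 3*u*v^2 - 42*u*v + 3*u + 6*v^3 - 6*v^2 - 18*v + 3
F^* omega = (54*u^3 + 9*u^2*v - 3*u*v^2 - 3*v^3 - 18*v^2 + 3*v) du + (-9*u^3 - 3*u^2*v - 18*u^2 + 3*u*v^2 - 42*u*v + 3*u + 6*v^3 - 6*v^2 - 18*v + 3) dv.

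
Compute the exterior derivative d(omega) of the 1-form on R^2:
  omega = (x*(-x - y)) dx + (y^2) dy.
d(omega) = (x) dx ∧ dy

For a 1-form omega = sum_i f_i dx_i, the exterior derivative is
  d(omega) = sum_{i < j} (∂f_j/∂x_i - ∂f_i/∂x_j) dx_i ∧ dx_j.
  coefficient of dx ∧ dy: ∂f_2/∂x - ∂f_1/∂y = ∂(y^2)/∂x - ∂(x*(-x - y))/∂y = x
Assembling: d(omega) = (x) dx ∧ dy.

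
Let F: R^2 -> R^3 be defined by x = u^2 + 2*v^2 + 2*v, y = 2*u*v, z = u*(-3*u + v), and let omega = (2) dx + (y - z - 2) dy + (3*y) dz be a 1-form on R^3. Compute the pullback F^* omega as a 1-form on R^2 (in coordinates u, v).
F^* omega = (-30*u^2*v + 8*u*v^2 + 4*u - 4*v) du + (6*u^3 + 8*u^2*v - 4*u + 8*v + 4) dv

Using F^*(f dg) = (f ∘ F) d(g ∘ F), substitute each coordinate x_i by F_i(u, v) in f_i, and replace dx_i by d F_i = (∂F_i/∂u) du + (∂F_i/∂v) dv.
  For the x component: f_1(F) = 2; d F_1 = (2*u) du + (4*v + 2) dv
  For the y component: f_2(F) = 3*u^2 + u*v - 2; d F_2 = (2*v) du + (2*u) dv
  For the z component: f_3(F) = 6*u*v; d F_3 = (-6*u + v) du + (u) dv
Combining and collecting du, dv coefficients:
  coeff of du: -30*u^2*v + 8*u*v^2 + 4*u - 4*v
  coeff of dv: 6*u^3 + 8*u^2*v - 4*u + 8*v + 4
F^* omega = (-30*u^2*v + 8*u*v^2 + 4*u - 4*v) du + (6*u^3 + 8*u^2*v - 4*u + 8*v + 4) dv.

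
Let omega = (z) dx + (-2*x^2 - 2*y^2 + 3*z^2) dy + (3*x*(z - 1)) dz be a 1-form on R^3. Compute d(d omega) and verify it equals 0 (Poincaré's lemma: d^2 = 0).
d(d omega) = 0

Step 1: d omega = sum_{i<j} (∂f_j/∂x_i - ∂f_i/∂x_j) dx_i ∧ dx_j:
  coeff of dx ∧ dy: -4*x
  coeff of dx ∧ dz: 3*z - 4
  coeff of dy ∧ dz: -6*z
Step 2: Apply d again to each 2-form coefficient. The only possible 3-form in R^3 is dx ∧ dy ∧ dz, with coefficient
  ∂(coeff of dy∧dz)/∂x - ∂(coeff of dx∧dz)/∂y + ∂(coeff of dx∧dy)/∂z
  = ∂/∂x (-6*z) - ∂/∂y (3*z - 4) + ∂/∂z (-4*x).
Each of these terms simplifies to sums of mixed partials that cancel in pairs. The result is 0 (by equality of mixed partials for smooth functions — Schwarz / Clairaut).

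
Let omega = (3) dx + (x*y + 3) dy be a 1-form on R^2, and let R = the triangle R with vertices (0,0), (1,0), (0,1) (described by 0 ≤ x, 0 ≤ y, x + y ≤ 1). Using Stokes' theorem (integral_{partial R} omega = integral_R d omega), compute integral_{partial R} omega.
integral_(partial R) omega = 1/6

Stokes: integral_partial_R omega = integral_R d omega with d omega = (∂Q/∂x - ∂P/∂y) dx ∧ dy.
  ∂Q/∂x = y
  ∂P/∂y = 0
  integrand = ∂Q/∂x - ∂P/∂y = y.
Integrating over R: integral_0^1 integral_0^{1-x} (y) dy dx = 1/6.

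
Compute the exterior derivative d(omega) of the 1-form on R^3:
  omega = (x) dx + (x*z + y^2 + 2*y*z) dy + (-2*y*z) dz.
d(omega) = (z) dx ∧ dy + (-x - 2*y - 2*z) dy ∧ dz

For a 1-form omega = sum_i f_i dx_i, the exterior derivative is
  d(omega) = sum_{i < j} (∂f_j/∂x_i - ∂f_i/∂x_j) dx_i ∧ dx_j.
  coefficient of dx ∧ dy: ∂f_2/∂x - ∂f_1/∂y = ∂(x*z + y^2 + 2*y*z)/∂x - ∂(x)/∂y = z
  coefficient of dy ∧ dz: ∂f_3/∂y - ∂f_2/∂z = ∂(-2*y*z)/∂y - ∂(x*z + y^2 + 2*y*z)/∂z = -x - 2*y - 2*z
Assembling: d(omega) = (z) dx ∧ dy + (-x - 2*y - 2*z) dy ∧ dz.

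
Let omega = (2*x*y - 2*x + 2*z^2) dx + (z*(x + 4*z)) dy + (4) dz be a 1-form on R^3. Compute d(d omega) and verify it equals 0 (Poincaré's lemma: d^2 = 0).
d(d omega) = 0

Step 1: d omega = sum_{i<j} (∂f_j/∂x_i - ∂f_i/∂x_j) dx_i ∧ dx_j:
  coeff of dx ∧ dy: -2*x + z
  coeff of dx ∧ dz: -4*z
  coeff of dy ∧ dz: -x - 8*z
Step 2: Apply d again to each 2-form coefficient. The only possible 3-form in R^3 is dx ∧ dy ∧ dz, with coefficient
  ∂(coeff of dy∧dz)/∂x - ∂(coeff of dx∧dz)/∂y + ∂(coeff of dx∧dy)/∂z
  = ∂/∂x (-x - 8*z) - ∂/∂y (-4*z) + ∂/∂z (-2*x + z).
Each of these terms simplifies to sums of mixed partials that cancel in pairs. The result is 0 (by equality of mixed partials for smooth functions — Schwarz / Clairaut).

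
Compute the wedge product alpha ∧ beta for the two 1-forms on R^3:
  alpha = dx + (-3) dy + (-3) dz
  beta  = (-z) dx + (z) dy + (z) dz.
alpha ∧ beta = (-2*z) dx ∧ dy + (-2*z) dx ∧ dz

Distribute the wedge, using dx_i ∧ dx_j = -dx_j ∧ dx_i and dx_i ∧ dx_i = 0. For each pair (i, j) with i < j, the coefficient of dx_i ∧ dx_j in alpha ∧ beta is (alpha_i * beta_j - alpha_j * beta_i). Collecting: alpha ∧ beta = (-2*z) dx ∧ dy + (-2*z) dx ∧ dz.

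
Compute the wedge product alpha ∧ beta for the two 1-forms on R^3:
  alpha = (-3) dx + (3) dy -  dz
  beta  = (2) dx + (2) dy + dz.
alpha ∧ beta = (-12) dx ∧ dy + (-1) dx ∧ dz + (5) dy ∧ dz

Distribute the wedge, using dx_i ∧ dx_j = -dx_j ∧ dx_i and dx_i ∧ dx_i = 0. For each pair (i, j) with i < j, the coefficient of dx_i ∧ dx_j in alpha ∧ beta is (alpha_i * beta_j - alpha_j * beta_i). Collecting: alpha ∧ beta = (-12) dx ∧ dy + (-1) dx ∧ dz + (5) dy ∧ dz.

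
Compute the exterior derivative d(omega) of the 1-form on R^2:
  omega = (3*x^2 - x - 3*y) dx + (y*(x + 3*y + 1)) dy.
d(omega) = (y + 3) dx ∧ dy

For a 1-form omega = sum_i f_i dx_i, the exterior derivative is
  d(omega) = sum_{i < j} (∂f_j/∂x_i - ∂f_i/∂x_j) dx_i ∧ dx_j.
  coefficient of dx ∧ dy: ∂f_2/∂x - ∂f_1/∂y = ∂(y*(x + 3*y + 1))/∂x - ∂(3*x^2 - x - 3*y)/∂y = y + 3
Assembling: d(omega) = (y + 3) dx ∧ dy.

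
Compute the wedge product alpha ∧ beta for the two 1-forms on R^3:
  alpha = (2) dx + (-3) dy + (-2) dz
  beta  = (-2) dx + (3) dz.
alpha ∧ beta = (2) dx ∧ dz + (-6) dx ∧ dy + (-9) dy ∧ dz

Distribute the wedge, using dx_i ∧ dx_j = -dx_j ∧ dx_i and dx_i ∧ dx_i = 0. For each pair (i, j) with i < j, the coefficient of dx_i ∧ dx_j in alpha ∧ beta is (alpha_i * beta_j - alpha_j * beta_i). Collecting: alpha ∧ beta = (2) dx ∧ dz + (-6) dx ∧ dy + (-9) dy ∧ dz.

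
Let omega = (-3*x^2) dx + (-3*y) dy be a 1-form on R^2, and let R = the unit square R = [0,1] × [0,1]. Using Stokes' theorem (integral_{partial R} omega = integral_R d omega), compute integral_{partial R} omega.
integral_(partial R) omega = 0

Stokes: integral_partial_R omega = integral_R d omega with d omega = (∂Q/∂x - ∂P/∂y) dx ∧ dy.
  ∂Q/∂x = 0
  ∂P/∂y = 0
  integrand = ∂Q/∂x - ∂P/∂y = 0.
Integrating over R: integral_0^1 integral_0^1 (0) dx dy = 0.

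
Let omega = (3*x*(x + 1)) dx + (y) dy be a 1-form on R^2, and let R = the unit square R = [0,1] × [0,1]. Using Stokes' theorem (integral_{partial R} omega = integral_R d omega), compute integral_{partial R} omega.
integral_(partial R) omega = 0

Stokes: integral_partial_R omega = integral_R d omega with d omega = (∂Q/∂x - ∂P/∂y) dx ∧ dy.
  ∂Q/∂x = 0
  ∂P/∂y = 0
  integrand = ∂Q/∂x - ∂P/∂y = 0.
Integrating over R: integral_0^1 integral_0^1 (0) dx dy = 0.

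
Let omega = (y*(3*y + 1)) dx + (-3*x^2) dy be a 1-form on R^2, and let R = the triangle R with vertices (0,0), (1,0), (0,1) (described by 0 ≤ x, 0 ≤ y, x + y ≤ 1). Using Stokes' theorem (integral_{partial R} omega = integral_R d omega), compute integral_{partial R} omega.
integral_(partial R) omega = -5/2

Stokes: integral_partial_R omega = integral_R d omega with d omega = (∂Q/∂x - ∂P/∂y) dx ∧ dy.
  ∂Q/∂x = -6*x
  ∂P/∂y = 6*y + 1
  integrand = ∂Q/∂x - ∂P/∂y = -6*x - 6*y - 1.
Integrating over R: integral_0^1 integral_0^{1-x} (-6*x - 6*y - 1) dy dx = -5/2.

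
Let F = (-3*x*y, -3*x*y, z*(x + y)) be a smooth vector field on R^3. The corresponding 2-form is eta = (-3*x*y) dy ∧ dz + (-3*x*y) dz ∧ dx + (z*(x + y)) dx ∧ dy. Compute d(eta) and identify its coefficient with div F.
d(eta) = (-2*x - 2*y) dx ∧ dy ∧ dz; div F = -2*x - 2*y

For a 2-form in R^3 of the form above, applying d gives a 3-form with coefficient ∂P/∂x + ∂Q/∂y + ∂R/∂z:
  ∂P/∂x = -3*y
  ∂Q/∂y = -3*x
  ∂R/∂z = x + y
Sum = -2*x - 2*y, which is exactly div F.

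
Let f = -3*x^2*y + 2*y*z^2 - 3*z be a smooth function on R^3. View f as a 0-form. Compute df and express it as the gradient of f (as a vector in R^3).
df = (-6*x*y) dx + (-3*x^2 + 2*z^2) dy + (4*y*z - 3) dz; grad f = (-6*x*y, -3*x^2 + 2*z^2, 4*y*z - 3)

For a 0-form f, d f = (∂f/∂x) dx + (∂f/∂y) dy + (∂f/∂z) dz. The components of the vector representation are exactly the entries of grad f in Cartesian coordinates:
  ∂f/∂x = -6*x*y
  ∂f/∂y = -3*x^2 + 2*z^2
  ∂f/∂z = 4*y*z - 3.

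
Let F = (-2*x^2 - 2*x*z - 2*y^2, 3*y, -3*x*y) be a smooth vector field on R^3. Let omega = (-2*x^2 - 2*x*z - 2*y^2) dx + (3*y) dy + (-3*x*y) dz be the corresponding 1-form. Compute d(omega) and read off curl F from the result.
d(omega) = (-3*x) dy ∧ dz + (-2*x + 3*y) dz ∧ dx + (4*y) dx ∧ dy; curl F = (-3*x, -2*x + 3*y, 4*y)

d omega = sum_{i<j} (∂f_j/∂x_i - ∂f_i/∂x_j) dx_i ∧ dx_j. Under the identification (dy ∧ dz, dz ∧ dx, dx ∧ dy) ↔ (e_x, e_y, e_z), the coefficients are exactly the components of curl F. Compute:
  ∂R/∂y - ∂Q/∂z = (-3*x) - (0) = -3*x
  ∂P/∂z - ∂R/∂x = (-2*x) - (-3*y) = -2*x + 3*y
  ∂Q/∂x - ∂P/∂y = (0) - (-4*y) = 4*y.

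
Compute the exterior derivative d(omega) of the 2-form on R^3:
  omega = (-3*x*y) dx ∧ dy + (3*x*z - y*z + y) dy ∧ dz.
d(omega) = (3*z) dx ∧ dy ∧ dz

For a 2-form omega = sum_{i<j} g_{ij} dx_i ∧ dx_j, the exterior derivative is
  d(omega) = sum_{i<j} d(g_{ij}) ∧ dx_i ∧ dx_j = sum_{i<j, k} (∂g_{ij}/∂x_k) dx_k ∧ dx_i ∧ dx_j.
Expand each term, using dx_k ∧ dx_i ∧ dx_j = sgn(permutation) dx_{(a)} ∧ dx_{(b)} ∧ dx_{(c)} with (a < b < c) sorted:
  d(3*x*z - y*z + y) includes (∂/∂x)(3*x*z - y*z + y) dx = (3*z) dx, which multiplied by dy ∧ dz gives (3*z) dx ∧ dy ∧ dz
Collecting like 3-forms: d(omega) = (3*z) dx ∧ dy ∧ dz.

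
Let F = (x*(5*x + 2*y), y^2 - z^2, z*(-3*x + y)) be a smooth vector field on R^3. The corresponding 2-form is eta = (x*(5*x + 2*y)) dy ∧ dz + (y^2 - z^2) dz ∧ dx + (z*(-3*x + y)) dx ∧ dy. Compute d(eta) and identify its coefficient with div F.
d(eta) = (7*x + 5*y) dx ∧ dy ∧ dz; div F = 7*x + 5*y

For a 2-form in R^3 of the form above, applying d gives a 3-form with coefficient ∂P/∂x + ∂Q/∂y + ∂R/∂z:
  ∂P/∂x = 10*x + 2*y
  ∂Q/∂y = 2*y
  ∂R/∂z = -3*x + y
Sum = 7*x + 5*y, which is exactly div F.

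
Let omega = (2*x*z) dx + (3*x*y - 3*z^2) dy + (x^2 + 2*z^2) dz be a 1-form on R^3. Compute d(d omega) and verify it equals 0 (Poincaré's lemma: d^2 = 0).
d(d omega) = 0

Step 1: d omega = sum_{i<j} (∂f_j/∂x_i - ∂f_i/∂x_j) dx_i ∧ dx_j:
  coeff of dx ∧ dy: 3*y
  coeff of dx ∧ dz: 0
  coeff of dy ∧ dz: 6*z
Step 2: Apply d again to each 2-form coefficient. The only possible 3-form in R^3 is dx ∧ dy ∧ dz, with coefficient
  ∂(coeff of dy∧dz)/∂x - ∂(coeff of dx∧dz)/∂y + ∂(coeff of dx∧dy)/∂z
  = ∂/∂x (6*z) - ∂/∂y (0) + ∂/∂z (3*y).
Each of these terms simplifies to sums of mixed partials that cancel in pairs. The result is 0 (by equality of mixed partials for smooth functions — Schwarz / Clairaut).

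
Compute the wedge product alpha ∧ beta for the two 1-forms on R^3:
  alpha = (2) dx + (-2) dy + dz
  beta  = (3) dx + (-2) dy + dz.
alpha ∧ beta = (2) dx ∧ dy + (-1) dx ∧ dz

Distribute the wedge, using dx_i ∧ dx_j = -dx_j ∧ dx_i and dx_i ∧ dx_i = 0. For each pair (i, j) with i < j, the coefficient of dx_i ∧ dx_j in alpha ∧ beta is (alpha_i * beta_j - alpha_j * beta_i). Collecting: alpha ∧ beta = (2) dx ∧ dy + (-1) dx ∧ dz.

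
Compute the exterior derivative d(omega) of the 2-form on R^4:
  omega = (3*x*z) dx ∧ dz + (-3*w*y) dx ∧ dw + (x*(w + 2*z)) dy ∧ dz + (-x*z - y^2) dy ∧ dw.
d(omega) = (3*w - z) dx ∧ dy ∧ dw + (w + 2*z) dx ∧ dy ∧ dz + (2*x) dy ∧ dz ∧ dw

For a 2-form omega = sum_{i<j} g_{ij} dx_i ∧ dx_j, the exterior derivative is
  d(omega) = sum_{i<j} d(g_{ij}) ∧ dx_i ∧ dx_j = sum_{i<j, k} (∂g_{ij}/∂x_k) dx_k ∧ dx_i ∧ dx_j.
Expand each term, using dx_k ∧ dx_i ∧ dx_j = sgn(permutation) dx_{(a)} ∧ dx_{(b)} ∧ dx_{(c)} with (a < b < c) sorted:
  d(-3*w*y) includes (∂/∂y)(-3*w*y) dy = (-3*w) dy, which multiplied by dx ∧ dw gives (3*w) dx ∧ dy ∧ dw
  d(x*(w + 2*z)) includes (∂/∂x)(x*(w + 2*z)) dx = (w + 2*z) dx, which multiplied by dy ∧ dz gives (w + 2*z) dx ∧ dy ∧ dz
  d(x*(w + 2*z)) includes (∂/∂w)(x*(w + 2*z)) dw = (x) dw, which multiplied by dy ∧ dz gives (x) dy ∧ dz ∧ dw
  d(-x*z - y^2) includes (∂/∂x)(-x*z - y^2) dx = (-z) dx, which multiplied by dy ∧ dw gives (-z) dx ∧ dy ∧ dw
  d(-x*z - y^2) includes (∂/∂z)(-x*z - y^2) dz = (-x) dz, which multiplied by dy ∧ dw gives (x) dy ∧ dz ∧ dw
Collecting like 3-forms: d(omega) = (3*w - z) dx ∧ dy ∧ dw + (w + 2*z) dx ∧ dy ∧ dz + (2*x) dy ∧ dz ∧ dw.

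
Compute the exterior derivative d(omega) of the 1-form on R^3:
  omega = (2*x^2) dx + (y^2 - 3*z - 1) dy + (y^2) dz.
d(omega) = (2*y + 3) dy ∧ dz

For a 1-form omega = sum_i f_i dx_i, the exterior derivative is
  d(omega) = sum_{i < j} (∂f_j/∂x_i - ∂f_i/∂x_j) dx_i ∧ dx_j.
  coefficient of dy ∧ dz: ∂f_3/∂y - ∂f_2/∂z = ∂(y^2)/∂y - ∂(y^2 - 3*z - 1)/∂z = 2*y + 3
Assembling: d(omega) = (2*y + 3) dy ∧ dz.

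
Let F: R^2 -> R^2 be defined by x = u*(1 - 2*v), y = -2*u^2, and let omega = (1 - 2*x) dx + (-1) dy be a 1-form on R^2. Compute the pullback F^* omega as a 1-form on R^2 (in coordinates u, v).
F^* omega = (-8*u*v^2 + 8*u*v + 2*u - 2*v + 1) du + (2*u*(-4*u*v + 2*u - 1)) dv

Using F^*(f dg) = (f ∘ F) d(g ∘ F), substitute each coordinate x_i by F_i(u, v) in f_i, and replace dx_i by d F_i = (∂F_i/∂u) du + (∂F_i/∂v) dv.
  For the x component: f_1(F) = 4*u*v - 2*u + 1; d F_1 = (1 - 2*v) du + (-2*u) dv
  For the y component: f_2(F) = -1; d F_2 = (-4*u) du + (0) dv
Combining and collecting du, dv coefficients:
  coeff of du: -8*u*v^2 + 8*u*v + 2*u - 2*v + 1
  coeff of dv: 2*u*(-4*u*v + 2*u - 1)
F^* omega = (-8*u*v^2 + 8*u*v + 2*u - 2*v + 1) du + (2*u*(-4*u*v + 2*u - 1)) dv.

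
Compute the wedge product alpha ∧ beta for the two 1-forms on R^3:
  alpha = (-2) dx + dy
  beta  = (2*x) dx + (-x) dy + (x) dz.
alpha ∧ beta = (-2*x) dx ∧ dz + (x) dy ∧ dz

Distribute the wedge, using dx_i ∧ dx_j = -dx_j ∧ dx_i and dx_i ∧ dx_i = 0. For each pair (i, j) with i < j, the coefficient of dx_i ∧ dx_j in alpha ∧ beta is (alpha_i * beta_j - alpha_j * beta_i). Collecting: alpha ∧ beta = (-2*x) dx ∧ dz + (x) dy ∧ dz.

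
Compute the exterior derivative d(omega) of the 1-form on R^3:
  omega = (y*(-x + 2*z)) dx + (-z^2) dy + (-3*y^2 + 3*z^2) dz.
d(omega) = (x - 2*z) dx ∧ dy + (-2*y) dx ∧ dz + (-6*y + 2*z) dy ∧ dz

For a 1-form omega = sum_i f_i dx_i, the exterior derivative is
  d(omega) = sum_{i < j} (∂f_j/∂x_i - ∂f_i/∂x_j) dx_i ∧ dx_j.
  coefficient of dx ∧ dy: ∂f_2/∂x - ∂f_1/∂y = ∂(-z^2)/∂x - ∂(y*(-x + 2*z))/∂y = x - 2*z
  coefficient of dx ∧ dz: ∂f_3/∂x - ∂f_1/∂z = ∂(-3*y^2 + 3*z^2)/∂x - ∂(y*(-x + 2*z))/∂z = -2*y
  coefficient of dy ∧ dz: ∂f_3/∂y - ∂f_2/∂z = ∂(-3*y^2 + 3*z^2)/∂y - ∂(-z^2)/∂z = -6*y + 2*z
Assembling: d(omega) = (x - 2*z) dx ∧ dy + (-2*y) dx ∧ dz + (-6*y + 2*z) dy ∧ dz.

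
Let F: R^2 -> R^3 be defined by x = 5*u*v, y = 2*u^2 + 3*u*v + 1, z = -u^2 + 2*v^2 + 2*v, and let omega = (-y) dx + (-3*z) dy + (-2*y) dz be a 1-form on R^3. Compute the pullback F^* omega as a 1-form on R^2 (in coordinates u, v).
F^* omega = (20*u^3 + 11*u^2*v - 39*u*v^2 - 24*u*v + 4*u - 18*v^3 - 18*v^2 - 5*v) du + (-u^3 - 31*u^2*v - 8*u^2 - 42*u*v^2 - 30*u*v - 5*u - 8*v - 4) dv

Using F^*(f dg) = (f ∘ F) d(g ∘ F), substitute each coordinate x_i by F_i(u, v) in f_i, and replace dx_i by d F_i = (∂F_i/∂u) du + (∂F_i/∂v) dv.
  For the x component: f_1(F) = -2*u^2 - 3*u*v - 1; d F_1 = (5*v) du + (5*u) dv
  For the y component: f_2(F) = 3*u^2 - 6*v^2 - 6*v; d F_2 = (4*u + 3*v) du + (3*u) dv
  For the z component: f_3(F) = -4*u^2 - 6*u*v - 2; d F_3 = (-2*u) du + (4*v + 2) dv
Combining and collecting du, dv coefficients:
  coeff of du: 20*u^3 + 11*u^2*v - 39*u*v^2 - 24*u*v + 4*u - 18*v^3 - 18*v^2 - 5*v
  coeff of dv: -u^3 - 31*u^2*v - 8*u^2 - 42*u*v^2 - 30*u*v - 5*u - 8*v - 4
F^* omega = (20*u^3 + 11*u^2*v - 39*u*v^2 - 24*u*v + 4*u - 18*v^3 - 18*v^2 - 5*v) du + (-u^3 - 31*u^2*v - 8*u^2 - 42*u*v^2 - 30*u*v - 5*u - 8*v - 4) dv.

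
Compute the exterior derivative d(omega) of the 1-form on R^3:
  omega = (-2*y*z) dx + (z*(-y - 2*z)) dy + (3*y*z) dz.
d(omega) = (2*z) dx ∧ dy + (2*y) dx ∧ dz + (y + 7*z) dy ∧ dz

For a 1-form omega = sum_i f_i dx_i, the exterior derivative is
  d(omega) = sum_{i < j} (∂f_j/∂x_i - ∂f_i/∂x_j) dx_i ∧ dx_j.
  coefficient of dx ∧ dy: ∂f_2/∂x - ∂f_1/∂y = ∂(z*(-y - 2*z))/∂x - ∂(-2*y*z)/∂y = 2*z
  coefficient of dx ∧ dz: ∂f_3/∂x - ∂f_1/∂z = ∂(3*y*z)/∂x - ∂(-2*y*z)/∂z = 2*y
  coefficient of dy ∧ dz: ∂f_3/∂y - ∂f_2/∂z = ∂(3*y*z)/∂y - ∂(z*(-y - 2*z))/∂z = y + 7*z
Assembling: d(omega) = (2*z) dx ∧ dy + (2*y) dx ∧ dz + (y + 7*z) dy ∧ dz.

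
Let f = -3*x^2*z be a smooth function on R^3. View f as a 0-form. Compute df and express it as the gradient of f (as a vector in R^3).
df = (-6*x*z) dx + (0) dy + (-3*x^2) dz; grad f = (-6*x*z, 0, -3*x^2)

For a 0-form f, d f = (∂f/∂x) dx + (∂f/∂y) dy + (∂f/∂z) dz. The components of the vector representation are exactly the entries of grad f in Cartesian coordinates:
  ∂f/∂x = -6*x*z
  ∂f/∂y = 0
  ∂f/∂z = -3*x^2.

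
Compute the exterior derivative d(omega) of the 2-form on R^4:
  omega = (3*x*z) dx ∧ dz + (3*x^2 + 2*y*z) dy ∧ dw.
d(omega) = (6*x) dx ∧ dy ∧ dw + (-2*y) dy ∧ dz ∧ dw

For a 2-form omega = sum_{i<j} g_{ij} dx_i ∧ dx_j, the exterior derivative is
  d(omega) = sum_{i<j} d(g_{ij}) ∧ dx_i ∧ dx_j = sum_{i<j, k} (∂g_{ij}/∂x_k) dx_k ∧ dx_i ∧ dx_j.
Expand each term, using dx_k ∧ dx_i ∧ dx_j = sgn(permutation) dx_{(a)} ∧ dx_{(b)} ∧ dx_{(c)} with (a < b < c) sorted:
  d(3*x^2 + 2*y*z) includes (∂/∂x)(3*x^2 + 2*y*z) dx = (6*x) dx, which multiplied by dy ∧ dw gives (6*x) dx ∧ dy ∧ dw
  d(3*x^2 + 2*y*z) includes (∂/∂z)(3*x^2 + 2*y*z) dz = (2*y) dz, which multiplied by dy ∧ dw gives (-2*y) dy ∧ dz ∧ dw
Collecting like 3-forms: d(omega) = (6*x) dx ∧ dy ∧ dw + (-2*y) dy ∧ dz ∧ dw.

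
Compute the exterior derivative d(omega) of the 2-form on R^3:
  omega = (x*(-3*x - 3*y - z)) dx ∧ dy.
d(omega) = (-x) dx ∧ dy ∧ dz

For a 2-form omega = sum_{i<j} g_{ij} dx_i ∧ dx_j, the exterior derivative is
  d(omega) = sum_{i<j} d(g_{ij}) ∧ dx_i ∧ dx_j = sum_{i<j, k} (∂g_{ij}/∂x_k) dx_k ∧ dx_i ∧ dx_j.
Expand each term, using dx_k ∧ dx_i ∧ dx_j = sgn(permutation) dx_{(a)} ∧ dx_{(b)} ∧ dx_{(c)} with (a < b < c) sorted:
  d(x*(-3*x - 3*y - z)) includes (∂/∂z)(x*(-3*x - 3*y - z)) dz = (-x) dz, which multiplied by dx ∧ dy gives (-x) dx ∧ dy ∧ dz
Collecting like 3-forms: d(omega) = (-x) dx ∧ dy ∧ dz.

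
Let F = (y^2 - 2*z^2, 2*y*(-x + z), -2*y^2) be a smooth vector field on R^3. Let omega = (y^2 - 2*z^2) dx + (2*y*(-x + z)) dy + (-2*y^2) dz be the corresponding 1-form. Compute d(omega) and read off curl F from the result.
d(omega) = (-6*y) dy ∧ dz + (-4*z) dz ∧ dx + (-4*y) dx ∧ dy; curl F = (-6*y, -4*z, -4*y)

d omega = sum_{i<j} (∂f_j/∂x_i - ∂f_i/∂x_j) dx_i ∧ dx_j. Under the identification (dy ∧ dz, dz ∧ dx, dx ∧ dy) ↔ (e_x, e_y, e_z), the coefficients are exactly the components of curl F. Compute:
  ∂R/∂y - ∂Q/∂z = (-4*y) - (2*y) = -6*y
  ∂P/∂z - ∂R/∂x = (-4*z) - (0) = -4*z
  ∂Q/∂x - ∂P/∂y = (-2*y) - (2*y) = -4*y.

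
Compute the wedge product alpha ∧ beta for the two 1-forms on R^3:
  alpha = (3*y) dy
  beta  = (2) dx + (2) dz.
alpha ∧ beta = (-6*y) dx ∧ dy + (6*y) dy ∧ dz

Distribute the wedge, using dx_i ∧ dx_j = -dx_j ∧ dx_i and dx_i ∧ dx_i = 0. For each pair (i, j) with i < j, the coefficient of dx_i ∧ dx_j in alpha ∧ beta is (alpha_i * beta_j - alpha_j * beta_i). Collecting: alpha ∧ beta = (-6*y) dx ∧ dy + (6*y) dy ∧ dz.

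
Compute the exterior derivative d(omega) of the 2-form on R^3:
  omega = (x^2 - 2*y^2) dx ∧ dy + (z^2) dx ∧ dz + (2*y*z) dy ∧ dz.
d(omega) = 0

For a 2-form omega = sum_{i<j} g_{ij} dx_i ∧ dx_j, the exterior derivative is
  d(omega) = sum_{i<j} d(g_{ij}) ∧ dx_i ∧ dx_j = sum_{i<j, k} (∂g_{ij}/∂x_k) dx_k ∧ dx_i ∧ dx_j.
Expand each term, using dx_k ∧ dx_i ∧ dx_j = sgn(permutation) dx_{(a)} ∧ dx_{(b)} ∧ dx_{(c)} with (a < b < c) sorted:

Collecting like 3-forms: d(omega) = 0.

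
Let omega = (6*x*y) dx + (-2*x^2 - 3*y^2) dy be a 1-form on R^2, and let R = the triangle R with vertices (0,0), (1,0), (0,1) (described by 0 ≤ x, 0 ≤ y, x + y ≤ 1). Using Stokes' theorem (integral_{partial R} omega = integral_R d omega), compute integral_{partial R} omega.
integral_(partial R) omega = -5/3

Stokes: integral_partial_R omega = integral_R d omega with d omega = (∂Q/∂x - ∂P/∂y) dx ∧ dy.
  ∂Q/∂x = -4*x
  ∂P/∂y = 6*x
  integrand = ∂Q/∂x - ∂P/∂y = -10*x.
Integrating over R: integral_0^1 integral_0^{1-x} (-10*x) dy dx = -5/3.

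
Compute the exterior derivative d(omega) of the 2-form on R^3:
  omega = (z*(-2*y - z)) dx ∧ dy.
d(omega) = (-2*y - 2*z) dx ∧ dy ∧ dz

For a 2-form omega = sum_{i<j} g_{ij} dx_i ∧ dx_j, the exterior derivative is
  d(omega) = sum_{i<j} d(g_{ij}) ∧ dx_i ∧ dx_j = sum_{i<j, k} (∂g_{ij}/∂x_k) dx_k ∧ dx_i ∧ dx_j.
Expand each term, using dx_k ∧ dx_i ∧ dx_j = sgn(permutation) dx_{(a)} ∧ dx_{(b)} ∧ dx_{(c)} with (a < b < c) sorted:
  d(z*(-2*y - z)) includes (∂/∂z)(z*(-2*y - z)) dz = (-2*y - 2*z) dz, which multiplied by dx ∧ dy gives (-2*y - 2*z) dx ∧ dy ∧ dz
Collecting like 3-forms: d(omega) = (-2*y - 2*z) dx ∧ dy ∧ dz.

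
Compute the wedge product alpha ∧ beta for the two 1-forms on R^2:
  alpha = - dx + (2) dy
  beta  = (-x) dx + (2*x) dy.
alpha ∧ beta = 0

Distribute the wedge, using dx_i ∧ dx_j = -dx_j ∧ dx_i and dx_i ∧ dx_i = 0. For each pair (i, j) with i < j, the coefficient of dx_i ∧ dx_j in alpha ∧ beta is (alpha_i * beta_j - alpha_j * beta_i). Collecting: alpha ∧ beta = 0.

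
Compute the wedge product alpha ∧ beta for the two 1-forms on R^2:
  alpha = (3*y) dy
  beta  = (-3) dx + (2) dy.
alpha ∧ beta = (9*y) dx ∧ dy

Distribute the wedge, using dx_i ∧ dx_j = -dx_j ∧ dx_i and dx_i ∧ dx_i = 0. For each pair (i, j) with i < j, the coefficient of dx_i ∧ dx_j in alpha ∧ beta is (alpha_i * beta_j - alpha_j * beta_i). Collecting: alpha ∧ beta = (9*y) dx ∧ dy.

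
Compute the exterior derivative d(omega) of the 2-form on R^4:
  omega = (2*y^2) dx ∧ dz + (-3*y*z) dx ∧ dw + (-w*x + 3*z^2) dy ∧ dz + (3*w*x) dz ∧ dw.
d(omega) = (-w - 4*y) dx ∧ dy ∧ dz + (3*z) dx ∧ dy ∧ dw + (3*w + 3*y) dx ∧ dz ∧ dw + (-x) dy ∧ dz ∧ dw

For a 2-form omega = sum_{i<j} g_{ij} dx_i ∧ dx_j, the exterior derivative is
  d(omega) = sum_{i<j} d(g_{ij}) ∧ dx_i ∧ dx_j = sum_{i<j, k} (∂g_{ij}/∂x_k) dx_k ∧ dx_i ∧ dx_j.
Expand each term, using dx_k ∧ dx_i ∧ dx_j = sgn(permutation) dx_{(a)} ∧ dx_{(b)} ∧ dx_{(c)} with (a < b < c) sorted:
  d(2*y^2) includes (∂/∂y)(2*y^2) dy = (4*y) dy, which multiplied by dx ∧ dz gives (-4*y) dx ∧ dy ∧ dz
  d(-3*y*z) includes (∂/∂y)(-3*y*z) dy = (-3*z) dy, which multiplied by dx ∧ dw gives (3*z) dx ∧ dy ∧ dw
  d(-3*y*z) includes (∂/∂z)(-3*y*z) dz = (-3*y) dz, which multiplied by dx ∧ dw gives (3*y) dx ∧ dz ∧ dw
  d(-w*x + 3*z^2) includes (∂/∂x)(-w*x + 3*z^2) dx = (-w) dx, which multiplied by dy ∧ dz gives (-w) dx ∧ dy ∧ dz
  d(-w*x + 3*z^2) includes (∂/∂w)(-w*x + 3*z^2) dw = (-x) dw, which multiplied by dy ∧ dz gives (-x) dy ∧ dz ∧ dw
  d(3*w*x) includes (∂/∂x)(3*w*x) dx = (3*w) dx, which multiplied by dz ∧ dw gives (3*w) dx ∧ dz ∧ dw
Collecting like 3-forms: d(omega) = (-w - 4*y) dx ∧ dy ∧ dz + (3*z) dx ∧ dy ∧ dw + (3*w + 3*y) dx ∧ dz ∧ dw + (-x) dy ∧ dz ∧ dw.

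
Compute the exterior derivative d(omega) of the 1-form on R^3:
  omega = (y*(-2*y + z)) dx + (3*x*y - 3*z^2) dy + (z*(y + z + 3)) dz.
d(omega) = (7*y - z) dx ∧ dy + (-y) dx ∧ dz + (7*z) dy ∧ dz

For a 1-form omega = sum_i f_i dx_i, the exterior derivative is
  d(omega) = sum_{i < j} (∂f_j/∂x_i - ∂f_i/∂x_j) dx_i ∧ dx_j.
  coefficient of dx ∧ dy: ∂f_2/∂x - ∂f_1/∂y = ∂(3*x*y - 3*z^2)/∂x - ∂(y*(-2*y + z))/∂y = 7*y - z
  coefficient of dx ∧ dz: ∂f_3/∂x - ∂f_1/∂z = ∂(z*(y + z + 3))/∂x - ∂(y*(-2*y + z))/∂z = -y
  coefficient of dy ∧ dz: ∂f_3/∂y - ∂f_2/∂z = ∂(z*(y + z + 3))/∂y - ∂(3*x*y - 3*z^2)/∂z = 7*z
Assembling: d(omega) = (7*y - z) dx ∧ dy + (-y) dx ∧ dz + (7*z) dy ∧ dz.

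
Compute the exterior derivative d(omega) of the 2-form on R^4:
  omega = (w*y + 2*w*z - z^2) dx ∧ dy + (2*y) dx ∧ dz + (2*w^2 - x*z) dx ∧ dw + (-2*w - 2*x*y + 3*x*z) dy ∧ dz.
d(omega) = (2*w - 2*y + z - 2) dx ∧ dy ∧ dz + (y + 2*z) dx ∧ dy ∧ dw + (x) dx ∧ dz ∧ dw + (-2) dy ∧ dz ∧ dw

For a 2-form omega = sum_{i<j} g_{ij} dx_i ∧ dx_j, the exterior derivative is
  d(omega) = sum_{i<j} d(g_{ij}) ∧ dx_i ∧ dx_j = sum_{i<j, k} (∂g_{ij}/∂x_k) dx_k ∧ dx_i ∧ dx_j.
Expand each term, using dx_k ∧ dx_i ∧ dx_j = sgn(permutation) dx_{(a)} ∧ dx_{(b)} ∧ dx_{(c)} with (a < b < c) sorted:
  d(w*y + 2*w*z - z^2) includes (∂/∂z)(w*y + 2*w*z - z^2) dz = (2*w - 2*z) dz, which multiplied by dx ∧ dy gives (2*w - 2*z) dx ∧ dy ∧ dz
  d(w*y + 2*w*z - z^2) includes (∂/∂w)(w*y + 2*w*z - z^2) dw = (y + 2*z) dw, which multiplied by dx ∧ dy gives (y + 2*z) dx ∧ dy ∧ dw
  d(2*y) includes (∂/∂y)(2*y) dy = (2) dy, which multiplied by dx ∧ dz gives (-2) dx ∧ dy ∧ dz
  d(2*w^2 - x*z) includes (∂/∂z)(2*w^2 - x*z) dz = (-x) dz, which multiplied by dx ∧ dw gives (x) dx ∧ dz ∧ dw
  d(-2*w - 2*x*y + 3*x*z) includes (∂/∂x)(-2*w - 2*x*y + 3*x*z) dx = (-2*y + 3*z) dx, which multiplied by dy ∧ dz gives (-2*y + 3*z) dx ∧ dy ∧ dz
  d(-2*w - 2*x*y + 3*x*z) includes (∂/∂w)(-2*w - 2*x*y + 3*x*z) dw = (-2) dw, which multiplied by dy ∧ dz gives (-2) dy ∧ dz ∧ dw
Collecting like 3-forms: d(omega) = (2*w - 2*y + z - 2) dx ∧ dy ∧ dz + (y + 2*z) dx ∧ dy ∧ dw + (x) dx ∧ dz ∧ dw + (-2) dy ∧ dz ∧ dw.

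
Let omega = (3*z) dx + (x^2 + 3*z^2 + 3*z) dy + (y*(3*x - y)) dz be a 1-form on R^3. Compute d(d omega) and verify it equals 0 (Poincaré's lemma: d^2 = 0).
d(d omega) = 0

Step 1: d omega = sum_{i<j} (∂f_j/∂x_i - ∂f_i/∂x_j) dx_i ∧ dx_j:
  coeff of dx ∧ dy: 2*x
  coeff of dx ∧ dz: 3*y - 3
  coeff of dy ∧ dz: 3*x - 2*y - 6*z - 3
Step 2: Apply d again to each 2-form coefficient. The only possible 3-form in R^3 is dx ∧ dy ∧ dz, with coefficient
  ∂(coeff of dy∧dz)/∂x - ∂(coeff of dx∧dz)/∂y + ∂(coeff of dx∧dy)/∂z
  = ∂/∂x (3*x - 2*y - 6*z - 3) - ∂/∂y (3*y - 3) + ∂/∂z (2*x).
Each of these terms simplifies to sums of mixed partials that cancel in pairs. The result is 0 (by equality of mixed partials for smooth functions — Schwarz / Clairaut).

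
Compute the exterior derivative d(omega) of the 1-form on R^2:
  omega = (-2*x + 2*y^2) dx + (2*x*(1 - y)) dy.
d(omega) = (2 - 6*y) dx ∧ dy

For a 1-form omega = sum_i f_i dx_i, the exterior derivative is
  d(omega) = sum_{i < j} (∂f_j/∂x_i - ∂f_i/∂x_j) dx_i ∧ dx_j.
  coefficient of dx ∧ dy: ∂f_2/∂x - ∂f_1/∂y = ∂(2*x*(1 - y))/∂x - ∂(-2*x + 2*y^2)/∂y = 2 - 6*y
Assembling: d(omega) = (2 - 6*y) dx ∧ dy.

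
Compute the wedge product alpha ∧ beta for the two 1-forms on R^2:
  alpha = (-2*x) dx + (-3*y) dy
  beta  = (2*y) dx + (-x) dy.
alpha ∧ beta = (2*x^2 + 6*y^2) dx ∧ dy

Distribute the wedge, using dx_i ∧ dx_j = -dx_j ∧ dx_i and dx_i ∧ dx_i = 0. For each pair (i, j) with i < j, the coefficient of dx_i ∧ dx_j in alpha ∧ beta is (alpha_i * beta_j - alpha_j * beta_i). Collecting: alpha ∧ beta = (2*x^2 + 6*y^2) dx ∧ dy.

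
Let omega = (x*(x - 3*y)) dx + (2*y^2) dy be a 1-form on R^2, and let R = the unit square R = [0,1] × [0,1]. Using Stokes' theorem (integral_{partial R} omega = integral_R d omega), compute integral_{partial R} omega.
integral_(partial R) omega = 3/2

Stokes: integral_partial_R omega = integral_R d omega with d omega = (∂Q/∂x - ∂P/∂y) dx ∧ dy.
  ∂Q/∂x = 0
  ∂P/∂y = -3*x
  integrand = ∂Q/∂x - ∂P/∂y = 3*x.
Integrating over R: integral_0^1 integral_0^1 (3*x) dx dy = 3/2.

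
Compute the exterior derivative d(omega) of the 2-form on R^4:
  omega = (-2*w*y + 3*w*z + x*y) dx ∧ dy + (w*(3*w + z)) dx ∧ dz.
d(omega) = (3*w) dx ∧ dy ∧ dz + (-2*y + 3*z) dx ∧ dy ∧ dw + (6*w + z) dx ∧ dz ∧ dw

For a 2-form omega = sum_{i<j} g_{ij} dx_i ∧ dx_j, the exterior derivative is
  d(omega) = sum_{i<j} d(g_{ij}) ∧ dx_i ∧ dx_j = sum_{i<j, k} (∂g_{ij}/∂x_k) dx_k ∧ dx_i ∧ dx_j.
Expand each term, using dx_k ∧ dx_i ∧ dx_j = sgn(permutation) dx_{(a)} ∧ dx_{(b)} ∧ dx_{(c)} with (a < b < c) sorted:
  d(-2*w*y + 3*w*z + x*y) includes (∂/∂z)(-2*w*y + 3*w*z + x*y) dz = (3*w) dz, which multiplied by dx ∧ dy gives (3*w) dx ∧ dy ∧ dz
  d(-2*w*y + 3*w*z + x*y) includes (∂/∂w)(-2*w*y + 3*w*z + x*y) dw = (-2*y + 3*z) dw, which multiplied by dx ∧ dy gives (-2*y + 3*z) dx ∧ dy ∧ dw
  d(w*(3*w + z)) includes (∂/∂w)(w*(3*w + z)) dw = (6*w + z) dw, which multiplied by dx ∧ dz gives (6*w + z) dx ∧ dz ∧ dw
Collecting like 3-forms: d(omega) = (3*w) dx ∧ dy ∧ dz + (-2*y + 3*z) dx ∧ dy ∧ dw + (6*w + z) dx ∧ dz ∧ dw.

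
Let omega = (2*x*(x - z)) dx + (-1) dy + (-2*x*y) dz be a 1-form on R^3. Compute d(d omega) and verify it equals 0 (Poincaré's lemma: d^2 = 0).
d(d omega) = 0

Step 1: d omega = sum_{i<j} (∂f_j/∂x_i - ∂f_i/∂x_j) dx_i ∧ dx_j:
  coeff of dx ∧ dy: 0
  coeff of dx ∧ dz: 2*x - 2*y
  coeff of dy ∧ dz: -2*x
Step 2: Apply d again to each 2-form coefficient. The only possible 3-form in R^3 is dx ∧ dy ∧ dz, with coefficient
  ∂(coeff of dy∧dz)/∂x - ∂(coeff of dx∧dz)/∂y + ∂(coeff of dx∧dy)/∂z
  = ∂/∂x (-2*x) - ∂/∂y (2*x - 2*y) + ∂/∂z (0).
Each of these terms simplifies to sums of mixed partials that cancel in pairs. The result is 0 (by equality of mixed partials for smooth functions — Schwarz / Clairaut).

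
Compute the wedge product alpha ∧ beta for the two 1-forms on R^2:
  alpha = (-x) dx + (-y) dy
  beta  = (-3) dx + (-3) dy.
alpha ∧ beta = (3*x - 3*y) dx ∧ dy

Distribute the wedge, using dx_i ∧ dx_j = -dx_j ∧ dx_i and dx_i ∧ dx_i = 0. For each pair (i, j) with i < j, the coefficient of dx_i ∧ dx_j in alpha ∧ beta is (alpha_i * beta_j - alpha_j * beta_i). Collecting: alpha ∧ beta = (3*x - 3*y) dx ∧ dy.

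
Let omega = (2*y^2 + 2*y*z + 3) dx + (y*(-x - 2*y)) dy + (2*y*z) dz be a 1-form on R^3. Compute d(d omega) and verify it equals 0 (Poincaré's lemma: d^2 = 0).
d(d omega) = 0

Step 1: d omega = sum_{i<j} (∂f_j/∂x_i - ∂f_i/∂x_j) dx_i ∧ dx_j:
  coeff of dx ∧ dy: -5*y - 2*z
  coeff of dx ∧ dz: -2*y
  coeff of dy ∧ dz: 2*z
Step 2: Apply d again to each 2-form coefficient. The only possible 3-form in R^3 is dx ∧ dy ∧ dz, with coefficient
  ∂(coeff of dy∧dz)/∂x - ∂(coeff of dx∧dz)/∂y + ∂(coeff of dx∧dy)/∂z
  = ∂/∂x (2*z) - ∂/∂y (-2*y) + ∂/∂z (-5*y - 2*z).
Each of these terms simplifies to sums of mixed partials that cancel in pairs. The result is 0 (by equality of mixed partials for smooth functions — Schwarz / Clairaut).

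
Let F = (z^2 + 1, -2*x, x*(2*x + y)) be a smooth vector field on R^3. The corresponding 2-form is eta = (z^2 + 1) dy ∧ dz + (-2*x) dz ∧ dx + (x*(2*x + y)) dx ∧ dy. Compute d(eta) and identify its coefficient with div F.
d(eta) = (0) dx ∧ dy ∧ dz; div F = 0

For a 2-form in R^3 of the form above, applying d gives a 3-form with coefficient ∂P/∂x + ∂Q/∂y + ∂R/∂z:
  ∂P/∂x = 0
  ∂Q/∂y = 0
  ∂R/∂z = 0
Sum = 0, which is exactly div F.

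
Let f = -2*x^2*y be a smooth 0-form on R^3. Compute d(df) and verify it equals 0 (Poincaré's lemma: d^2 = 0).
d(df) = 0

Step 1: df = sum_i (∂f/∂x_i) dx_i = (-4*x*y) dx + (-2*x^2) dy + (0) dz.
Step 2: Apply d again. Using the 1-form formula, the coefficient of dx ∧ dy in d(df) is ∂^2 f/∂x ∂y - ∂^2 f/∂y ∂x = (-4*x) - (-4*x) = 0 (equality of mixed partials for smooth f).
Similarly for dx ∧ dz and dy ∧ dz — all coefficients vanish. So d(df) = 0.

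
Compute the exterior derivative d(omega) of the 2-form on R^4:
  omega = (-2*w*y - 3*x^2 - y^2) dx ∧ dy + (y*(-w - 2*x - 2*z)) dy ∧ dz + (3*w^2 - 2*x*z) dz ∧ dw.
d(omega) = (-2*y) dx ∧ dy ∧ dw + (-2*y) dx ∧ dy ∧ dz + (-y) dy ∧ dz ∧ dw + (-2*z) dx ∧ dz ∧ dw

For a 2-form omega = sum_{i<j} g_{ij} dx_i ∧ dx_j, the exterior derivative is
  d(omega) = sum_{i<j} d(g_{ij}) ∧ dx_i ∧ dx_j = sum_{i<j, k} (∂g_{ij}/∂x_k) dx_k ∧ dx_i ∧ dx_j.
Expand each term, using dx_k ∧ dx_i ∧ dx_j = sgn(permutation) dx_{(a)} ∧ dx_{(b)} ∧ dx_{(c)} with (a < b < c) sorted:
  d(-2*w*y - 3*x^2 - y^2) includes (∂/∂w)(-2*w*y - 3*x^2 - y^2) dw = (-2*y) dw, which multiplied by dx ∧ dy gives (-2*y) dx ∧ dy ∧ dw
  d(y*(-w - 2*x - 2*z)) includes (∂/∂x)(y*(-w - 2*x - 2*z)) dx = (-2*y) dx, which multiplied by dy ∧ dz gives (-2*y) dx ∧ dy ∧ dz
  d(y*(-w - 2*x - 2*z)) includes (∂/∂w)(y*(-w - 2*x - 2*z)) dw = (-y) dw, which multiplied by dy ∧ dz gives (-y) dy ∧ dz ∧ dw
  d(3*w^2 - 2*x*z) includes (∂/∂x)(3*w^2 - 2*x*z) dx = (-2*z) dx, which multiplied by dz ∧ dw gives (-2*z) dx ∧ dz ∧ dw
Collecting like 3-forms: d(omega) = (-2*y) dx ∧ dy ∧ dw + (-2*y) dx ∧ dy ∧ dz + (-y) dy ∧ dz ∧ dw + (-2*z) dx ∧ dz ∧ dw.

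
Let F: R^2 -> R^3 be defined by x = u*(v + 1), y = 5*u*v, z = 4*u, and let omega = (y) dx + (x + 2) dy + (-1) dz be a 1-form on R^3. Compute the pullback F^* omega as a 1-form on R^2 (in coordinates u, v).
F^* omega = (10*u*v^2 + 10*u*v + 10*v - 4) du + (5*u*(2*u*v + u + 2)) dv

Using F^*(f dg) = (f ∘ F) d(g ∘ F), substitute each coordinate x_i by F_i(u, v) in f_i, and replace dx_i by d F_i = (∂F_i/∂u) du + (∂F_i/∂v) dv.
  For the x component: f_1(F) = 5*u*v; d F_1 = (v + 1) du + (u) dv
  For the y component: f_2(F) = u*v + u + 2; d F_2 = (5*v) du + (5*u) dv
  For the z component: f_3(F) = -1; d F_3 = (4) du + (0) dv
Combining and collecting du, dv coefficients:
  coeff of du: 10*u*v^2 + 10*u*v + 10*v - 4
  coeff of dv: 5*u*(2*u*v + u + 2)
F^* omega = (10*u*v^2 + 10*u*v + 10*v - 4) du + (5*u*(2*u*v + u + 2)) dv.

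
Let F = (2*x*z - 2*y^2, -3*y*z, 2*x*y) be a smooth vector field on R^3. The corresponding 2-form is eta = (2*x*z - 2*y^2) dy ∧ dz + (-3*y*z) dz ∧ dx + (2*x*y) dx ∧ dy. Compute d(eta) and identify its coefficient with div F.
d(eta) = (-z) dx ∧ dy ∧ dz; div F = -z

For a 2-form in R^3 of the form above, applying d gives a 3-form with coefficient ∂P/∂x + ∂Q/∂y + ∂R/∂z:
  ∂P/∂x = 2*z
  ∂Q/∂y = -3*z
  ∂R/∂z = 0
Sum = -z, which is exactly div F.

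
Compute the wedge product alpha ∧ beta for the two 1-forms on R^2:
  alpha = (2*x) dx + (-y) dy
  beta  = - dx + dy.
alpha ∧ beta = (2*x - y) dx ∧ dy

Distribute the wedge, using dx_i ∧ dx_j = -dx_j ∧ dx_i and dx_i ∧ dx_i = 0. For each pair (i, j) with i < j, the coefficient of dx_i ∧ dx_j in alpha ∧ beta is (alpha_i * beta_j - alpha_j * beta_i). Collecting: alpha ∧ beta = (2*x - y) dx ∧ dy.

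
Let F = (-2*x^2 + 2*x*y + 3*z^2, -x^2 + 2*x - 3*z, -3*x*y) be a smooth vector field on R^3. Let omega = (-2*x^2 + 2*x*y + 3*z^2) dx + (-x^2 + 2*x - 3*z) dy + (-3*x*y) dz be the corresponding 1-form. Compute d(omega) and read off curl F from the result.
d(omega) = (3 - 3*x) dy ∧ dz + (3*y + 6*z) dz ∧ dx + (2 - 4*x) dx ∧ dy; curl F = (3 - 3*x, 3*y + 6*z, 2 - 4*x)

d omega = sum_{i<j} (∂f_j/∂x_i - ∂f_i/∂x_j) dx_i ∧ dx_j. Under the identification (dy ∧ dz, dz ∧ dx, dx ∧ dy) ↔ (e_x, e_y, e_z), the coefficients are exactly the components of curl F. Compute:
  ∂R/∂y - ∂Q/∂z = (-3*x) - (-3) = 3 - 3*x
  ∂P/∂z - ∂R/∂x = (6*z) - (-3*y) = 3*y + 6*z
  ∂Q/∂x - ∂P/∂y = (2 - 2*x) - (2*x) = 2 - 4*x.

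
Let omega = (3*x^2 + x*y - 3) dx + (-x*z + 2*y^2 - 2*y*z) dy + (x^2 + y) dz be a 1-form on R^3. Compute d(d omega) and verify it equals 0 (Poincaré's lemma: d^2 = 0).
d(d omega) = 0

Step 1: d omega = sum_{i<j} (∂f_j/∂x_i - ∂f_i/∂x_j) dx_i ∧ dx_j:
  coeff of dx ∧ dy: -x - z
  coeff of dx ∧ dz: 2*x
  coeff of dy ∧ dz: x + 2*y + 1
Step 2: Apply d again to each 2-form coefficient. The only possible 3-form in R^3 is dx ∧ dy ∧ dz, with coefficient
  ∂(coeff of dy∧dz)/∂x - ∂(coeff of dx∧dz)/∂y + ∂(coeff of dx∧dy)/∂z
  = ∂/∂x (x + 2*y + 1) - ∂/∂y (2*x) + ∂/∂z (-x - z).
Each of these terms simplifies to sums of mixed partials that cancel in pairs. The result is 0 (by equality of mixed partials for smooth functions — Schwarz / Clairaut).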